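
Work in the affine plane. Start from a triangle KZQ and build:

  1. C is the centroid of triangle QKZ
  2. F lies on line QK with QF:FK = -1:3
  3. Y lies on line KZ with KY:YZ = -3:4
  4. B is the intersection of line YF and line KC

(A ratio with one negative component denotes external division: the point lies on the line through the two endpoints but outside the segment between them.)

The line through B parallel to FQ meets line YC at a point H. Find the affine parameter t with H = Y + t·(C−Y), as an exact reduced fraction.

t = 9/5

Work in coordinates with K = (0, 0), Z = (1, 0), Q = (0, 1).
1. C is the centroid of triangle QKZ ⇒ C = (1/3, 1/3)
2. F lies on line QK with QF:FK = -1:3 ⇒ F = (0, 3/2)
3. Y lies on line KZ with KY:YZ = -3:4 ⇒ Y = (-3, 0)
4. B is the intersection of line YF and line KC ⇒ B = (3, 3)
through B parallel to FQ: direction (0, -1/2); meets YC at H = (3, 3/5)
H = Y + t·(C−Y) with t = 9/5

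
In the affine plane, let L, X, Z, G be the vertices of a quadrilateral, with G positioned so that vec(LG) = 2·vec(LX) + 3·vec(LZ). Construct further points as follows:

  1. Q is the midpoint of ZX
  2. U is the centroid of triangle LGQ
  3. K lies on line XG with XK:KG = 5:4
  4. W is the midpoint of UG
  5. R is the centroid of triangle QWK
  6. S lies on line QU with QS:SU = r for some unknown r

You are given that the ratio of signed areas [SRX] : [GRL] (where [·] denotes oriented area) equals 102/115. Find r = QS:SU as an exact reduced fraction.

r = 3/2

Assign L = (0, 0), X = (1, 0), Z = (0, 1), G = (2, 3) — the answer is frame-independent, so this choice is without loss of generality.
1. Q is the midpoint of ZX ⇒ Q = (1/2, 1/2)
2. U is the centroid of triangle LGQ ⇒ U = (5/6, 7/6)
3. K lies on line XG with XK:KG = 5:4 ⇒ K = (14/9, 5/3)
4. W is the midpoint of UG ⇒ W = (17/12, 25/12)
5. R is the centroid of triangle QWK ⇒ R = (125/108, 17/12)
6. With QS:SU = r, write λ = r/(r+1) so S = Q + λ·(U−Q); S is affine-linear in λ
Every point depending on S is an affine combination of S and λ-independent points, so each such coordinate is linear in λ; the λ² term in each signed area is a multiple of (U−Q)×(U−Q) = 0, so 2·[SRX] and 2·[GRL] are each linear in λ. Evaluating at λ=0 and λ=1:
  2·[SRX] = 119/324·λ − 85/108,   2·[GRL] = -23/36
So [SRX]:[GRL] = (119/324·λ − 85/108) / (-23/36). Setting this equal to 102/115:
  119/324·λ − 85/108 = 102/115·(-23/36)  ⇒  λ = 3/5
Then r = λ/(1−λ) = (3/5)/(2/5) = 3/2. Check: with r = 3/2, S = (7/10, 9/10) and [SRX]:[GRL] = 102/115 as required.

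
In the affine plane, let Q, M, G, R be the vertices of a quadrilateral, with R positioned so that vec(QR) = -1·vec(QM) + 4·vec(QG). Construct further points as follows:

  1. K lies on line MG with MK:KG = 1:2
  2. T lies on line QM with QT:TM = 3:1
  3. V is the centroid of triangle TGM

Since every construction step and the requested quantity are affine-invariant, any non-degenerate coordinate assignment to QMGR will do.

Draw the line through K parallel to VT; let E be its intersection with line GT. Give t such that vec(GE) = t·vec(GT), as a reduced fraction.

Choose coordinates Q = (0, 0), M = (1, 0), G = (0, 1), R = (-1, 4).
1. K lies on line MG with MK:KG = 1:2 ⇒ K = (2/3, 1/3)
2. T lies on line QM with QT:TM = 3:1 ⇒ T = (3/4, 0)
3. V is the centroid of triangle TGM ⇒ V = (7/12, 1/3)
through K parallel to VT: direction (1/6, -1/3); meets GT at E = (1, -1/3)
E = G + t·(T−G) with t = 4/3

t = 4/3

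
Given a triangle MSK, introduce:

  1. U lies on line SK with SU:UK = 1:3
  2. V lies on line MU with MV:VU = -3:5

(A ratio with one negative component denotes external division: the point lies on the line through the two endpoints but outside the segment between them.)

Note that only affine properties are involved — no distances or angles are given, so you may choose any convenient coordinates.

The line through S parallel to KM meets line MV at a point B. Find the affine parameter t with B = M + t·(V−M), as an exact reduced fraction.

t = -8/9

Choose coordinates M = (0, 0), S = (1, 0), K = (0, 1).
1. U lies on line SK with SU:UK = 1:3 ⇒ U = (3/4, 1/4)
2. V lies on line MU with MV:VU = -3:5 ⇒ V = (-9/8, -3/8)
through S parallel to KM: direction (0, -1); meets MV at B = (1, 1/3)
B = M + t·(V−M) with t = -8/9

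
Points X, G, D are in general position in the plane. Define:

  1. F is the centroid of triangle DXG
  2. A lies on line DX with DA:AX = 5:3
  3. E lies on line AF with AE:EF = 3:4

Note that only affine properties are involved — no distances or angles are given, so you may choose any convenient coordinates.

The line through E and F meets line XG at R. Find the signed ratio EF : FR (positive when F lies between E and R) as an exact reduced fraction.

Set X = (0, 0), G = (1, 0), D = (0, 1); any affine frame gives the same invariant.
1. F is the centroid of triangle DXG ⇒ F = (1/3, 1/3)
2. A lies on line DX with DA:AX = 5:3 ⇒ A = (0, 3/8)
3. E lies on line AF with AE:EF = 3:4 ⇒ E = (1/7, 5/14)
line EF meets XG at R = (3, 0)
F = E + t·(R−E) with t = 1/15, so EF:FR = 1/15:14/15

EF:FR = 1/14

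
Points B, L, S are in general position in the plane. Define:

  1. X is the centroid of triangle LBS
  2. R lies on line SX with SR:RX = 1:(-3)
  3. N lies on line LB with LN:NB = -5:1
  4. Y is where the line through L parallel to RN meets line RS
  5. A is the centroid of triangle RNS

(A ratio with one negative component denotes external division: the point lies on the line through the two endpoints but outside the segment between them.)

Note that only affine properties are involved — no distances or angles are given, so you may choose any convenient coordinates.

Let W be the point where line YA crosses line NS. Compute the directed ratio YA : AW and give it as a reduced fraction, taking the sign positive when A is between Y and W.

YA:AW = -18

Choose coordinates B = (0, 0), L = (1, 0), S = (0, 1).
1. X is the centroid of triangle LBS ⇒ X = (1/3, 1/3)
2. R lies on line SX with SR:RX = 1:(-3) ⇒ R = (-1/6, 4/3)
3. N lies on line LB with LN:NB = -5:1 ⇒ N = (-1/4, 0)
4. Y is where the line through L parallel to RN meets line RS ⇒ Y = (17/18, -8/9)
5. A is the centroid of triangle RNS ⇒ A = (-5/36, 7/9)
line YA meets NS at W = (-17/216, 37/54)
A = Y + t·(W−Y) with t = 18/17, so YA:AW = 18/17:-1/17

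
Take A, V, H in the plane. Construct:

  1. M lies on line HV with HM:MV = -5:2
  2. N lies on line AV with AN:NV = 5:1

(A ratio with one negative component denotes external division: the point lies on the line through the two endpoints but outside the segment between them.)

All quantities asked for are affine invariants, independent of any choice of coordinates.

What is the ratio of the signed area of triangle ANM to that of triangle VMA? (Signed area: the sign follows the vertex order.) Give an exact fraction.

[ANM]:[VMA] = 5/6

Choose coordinates A = (0, 0), V = (1, 0), H = (0, 1).
1. M lies on line HV with HM:MV = -5:2 ⇒ M = (5/3, -2/3)
2. N lies on line AV with AN:NV = 5:1 ⇒ N = (5/6, 0)
2·[ANM] = -5/9, 2·[VMA] = -2/3
[ANM]:[VMA] = -5/9:-2/3 = 5/6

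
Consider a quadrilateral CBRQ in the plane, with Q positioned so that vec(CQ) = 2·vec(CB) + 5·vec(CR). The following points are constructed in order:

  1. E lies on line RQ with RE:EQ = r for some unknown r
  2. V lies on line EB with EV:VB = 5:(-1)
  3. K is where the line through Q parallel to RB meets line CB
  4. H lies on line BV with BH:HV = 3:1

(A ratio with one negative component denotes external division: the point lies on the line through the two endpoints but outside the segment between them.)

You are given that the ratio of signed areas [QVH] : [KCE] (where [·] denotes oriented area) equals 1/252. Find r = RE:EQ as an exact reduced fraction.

r = 5/2

Choose coordinates C = (0, 0), B = (1, 0), R = (0, 1), Q = (2, 5).
1. With RE:EQ = r, write λ = r/(r+1) so E = R + λ·(Q−R); E is affine-linear in λ
2. V lies on line EB with EV:VB = 5:(-1) ⇒ V is an affine combination of earlier points and hence also affine-linear in λ
3. K is where the line through Q parallel to RB meets line CB ⇒ K = (7, 0)
4. H lies on line BV with BH:HV = 3:1 ⇒ H is an affine combination of earlier points and hence also affine-linear in λ
Every point depending on E is an affine combination of E and λ-independent points, so each such coordinate is linear in λ; the λ² term in each signed area is a multiple of (Q−R)×(Q−R) = 0, so 2·[QVH] and 2·[KCE] are each linear in λ. Evaluating at λ=0 and λ=1:
  2·[QVH] = 3/8·λ − 3/8,   2·[KCE] = -28·λ − 7
So [QVH]:[KCE] = (3/8·λ − 3/8) / (-28·λ − 7). Setting this equal to 1/252:
  3/8·λ − 3/8 = 1/252·(-28·λ − 7)  ⇒  λ = 5/7
Then r = λ/(1−λ) = (5/7)/(2/7) = 5/2. Check: with r = 5/2, E = (10/7, 27/7) and [QVH]:[KCE] = 1/252 as required.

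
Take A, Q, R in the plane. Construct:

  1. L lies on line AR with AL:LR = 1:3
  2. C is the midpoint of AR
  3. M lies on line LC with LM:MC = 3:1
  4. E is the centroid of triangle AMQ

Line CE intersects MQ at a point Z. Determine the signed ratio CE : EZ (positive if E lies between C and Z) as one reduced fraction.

CE:EZ = -10/7

Work in coordinates with A = (0, 0), Q = (1, 0), R = (0, 1).
1. L lies on line AR with AL:LR = 1:3 ⇒ L = (0, 1/4)
2. C is the midpoint of AR ⇒ C = (0, 1/2)
3. M lies on line LC with LM:MC = 3:1 ⇒ M = (0, 7/16)
4. E is the centroid of triangle AMQ ⇒ E = (1/3, 7/48)
line CE meets MQ at Z = (1/10, 63/160)
E = C + t·(Z−C) with t = 10/3, so CE:EZ = 10/3:-7/3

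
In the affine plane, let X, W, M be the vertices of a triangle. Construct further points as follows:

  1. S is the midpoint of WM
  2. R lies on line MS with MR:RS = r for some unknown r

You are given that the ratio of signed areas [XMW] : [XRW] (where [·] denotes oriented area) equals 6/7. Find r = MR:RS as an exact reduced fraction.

r = -1/4

Assign X = (0, 0), W = (1, 0), M = (0, 1) — the answer is frame-independent, so this choice is without loss of generality.
1. S is the midpoint of WM ⇒ S = (1/2, 1/2)
2. With MR:RS = r, write λ = r/(r+1) so R = M + λ·(S−M); R is affine-linear in λ
Every point depending on R is an affine combination of R and λ-independent points, so each such coordinate is linear in λ; the λ² term in each signed area is a multiple of (S−M)×(S−M) = 0, so 2·[XMW] and 2·[XRW] are each linear in λ. Evaluating at λ=0 and λ=1:
  2·[XMW] = -1,   2·[XRW] = 1/2·λ − 1
So [XMW]:[XRW] = (-1) / (1/2·λ − 1). Setting this equal to 6/7:
  -1 = 6/7·(1/2·λ − 1)  ⇒  λ = -1/3
Then r = λ/(1−λ) = (-1/3)/(4/3) = -1/4. Check: with r = -1/4, R = (-1/6, 7/6) and [XMW]:[XRW] = 6/7 as required.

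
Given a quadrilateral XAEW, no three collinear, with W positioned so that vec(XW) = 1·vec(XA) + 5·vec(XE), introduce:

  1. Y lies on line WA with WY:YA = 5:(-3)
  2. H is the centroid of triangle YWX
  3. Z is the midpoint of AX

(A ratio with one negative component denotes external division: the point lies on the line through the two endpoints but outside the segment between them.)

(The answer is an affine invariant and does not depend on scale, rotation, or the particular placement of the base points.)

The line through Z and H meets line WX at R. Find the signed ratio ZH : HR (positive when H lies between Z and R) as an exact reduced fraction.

ZH:HR = -2/5

Set X = (0, 0), A = (1, 0), E = (0, 1), W = (1, 5); any affine frame gives the same invariant.
1. Y lies on line WA with WY:YA = 5:(-3) ⇒ Y = (1, -15/2)
2. H is the centroid of triangle YWX ⇒ H = (2/3, -5/6)
3. Z is the midpoint of AX ⇒ Z = (1/2, 0)
line ZH meets WX at R = (1/4, 5/4)
H = Z + t·(R−Z) with t = -2/3, so ZH:HR = -2/3:5/3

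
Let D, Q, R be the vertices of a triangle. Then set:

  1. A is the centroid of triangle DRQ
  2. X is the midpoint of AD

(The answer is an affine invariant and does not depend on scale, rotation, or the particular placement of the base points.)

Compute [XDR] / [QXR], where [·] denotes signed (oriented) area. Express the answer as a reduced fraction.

Set D = (0, 0), Q = (1, 0), R = (0, 1); any affine frame gives the same invariant.
1. A is the centroid of triangle DRQ ⇒ A = (1/3, 1/3)
2. X is the midpoint of AD ⇒ X = (1/6, 1/6)
2·[XDR] = -1/6, 2·[QXR] = -2/3
[XDR]:[QXR] = -1/6:-2/3 = 1/4

[XDR]:[QXR] = 1/4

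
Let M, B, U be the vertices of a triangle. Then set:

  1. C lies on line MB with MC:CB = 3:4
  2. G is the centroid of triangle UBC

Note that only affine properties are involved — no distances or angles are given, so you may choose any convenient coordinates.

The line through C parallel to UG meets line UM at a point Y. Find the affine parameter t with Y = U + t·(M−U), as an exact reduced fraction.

t = 2/5

Assign M = (0, 0), B = (1, 0), U = (0, 1) — the answer is frame-independent, so this choice is without loss of generality.
1. C lies on line MB with MC:CB = 3:4 ⇒ C = (3/7, 0)
2. G is the centroid of triangle UBC ⇒ G = (10/21, 1/3)
through C parallel to UG: direction (10/21, -2/3); meets UM at Y = (0, 3/5)
Y = U + t·(M−U) with t = 2/5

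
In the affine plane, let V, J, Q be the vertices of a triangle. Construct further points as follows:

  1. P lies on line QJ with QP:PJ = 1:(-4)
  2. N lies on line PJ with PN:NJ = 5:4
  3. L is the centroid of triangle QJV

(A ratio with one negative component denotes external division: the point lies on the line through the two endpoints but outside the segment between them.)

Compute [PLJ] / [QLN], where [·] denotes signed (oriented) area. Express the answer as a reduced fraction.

[PLJ]:[QLN] = 36/11

Choose coordinates V = (0, 0), J = (1, 0), Q = (0, 1).
1. P lies on line QJ with QP:PJ = 1:(-4) ⇒ P = (-1/3, 4/3)
2. N lies on line PJ with PN:NJ = 5:4 ⇒ N = (11/27, 16/27)
3. L is the centroid of triangle QJV ⇒ L = (1/3, 1/3)
2·[PLJ] = 4/9, 2·[QLN] = 11/81
[PLJ]:[QLN] = 4/9:11/81 = 36/11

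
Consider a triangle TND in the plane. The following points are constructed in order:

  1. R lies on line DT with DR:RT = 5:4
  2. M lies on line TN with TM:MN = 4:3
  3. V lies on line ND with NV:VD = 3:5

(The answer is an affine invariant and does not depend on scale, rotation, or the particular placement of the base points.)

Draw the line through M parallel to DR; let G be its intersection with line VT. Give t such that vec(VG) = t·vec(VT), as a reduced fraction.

Choose coordinates T = (0, 0), N = (1, 0), D = (0, 1).
1. R lies on line DT with DR:RT = 5:4 ⇒ R = (0, 4/9)
2. M lies on line TN with TM:MN = 4:3 ⇒ M = (4/7, 0)
3. V lies on line ND with NV:VD = 3:5 ⇒ V = (5/8, 3/8)
through M parallel to DR: direction (0, -5/9); meets VT at G = (4/7, 12/35)
G = V + t·(T−V) with t = 3/35

t = 3/35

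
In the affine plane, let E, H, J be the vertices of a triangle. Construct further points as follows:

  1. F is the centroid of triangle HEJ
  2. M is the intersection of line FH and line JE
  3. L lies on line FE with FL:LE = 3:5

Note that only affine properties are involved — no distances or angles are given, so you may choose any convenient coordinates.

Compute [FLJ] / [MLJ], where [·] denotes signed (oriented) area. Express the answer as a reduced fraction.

[FLJ]:[MLJ] = -6/5

Set E = (0, 0), H = (1, 0), J = (0, 1); any affine frame gives the same invariant.
1. F is the centroid of triangle HEJ ⇒ F = (1/3, 1/3)
2. M is the intersection of line FH and line JE ⇒ M = (0, 1/2)
3. L lies on line FE with FL:LE = 3:5 ⇒ L = (5/24, 5/24)
2·[FLJ] = -1/8, 2·[MLJ] = 5/48
[FLJ]:[MLJ] = -1/8:5/48 = -6/5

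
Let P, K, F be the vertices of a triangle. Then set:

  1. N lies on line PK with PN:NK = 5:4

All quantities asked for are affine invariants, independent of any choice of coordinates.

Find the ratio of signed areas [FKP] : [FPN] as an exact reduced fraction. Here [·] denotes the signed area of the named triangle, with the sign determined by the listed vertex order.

[FKP]:[FPN] = -9/5

Set P = (0, 0), K = (1, 0), F = (0, 1); any affine frame gives the same invariant.
1. N lies on line PK with PN:NK = 5:4 ⇒ N = (5/9, 0)
2·[FKP] = -1, 2·[FPN] = 5/9
[FKP]:[FPN] = -1:5/9 = -9/5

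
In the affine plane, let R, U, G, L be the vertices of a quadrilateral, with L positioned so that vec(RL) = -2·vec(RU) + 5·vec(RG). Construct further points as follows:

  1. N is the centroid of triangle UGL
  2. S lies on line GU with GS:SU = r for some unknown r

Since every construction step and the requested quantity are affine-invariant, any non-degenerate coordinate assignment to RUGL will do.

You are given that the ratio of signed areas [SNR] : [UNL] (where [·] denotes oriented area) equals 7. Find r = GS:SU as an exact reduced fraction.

r = -3/4

Work in coordinates with R = (0, 0), U = (1, 0), G = (0, 1), L = (-2, 5).
1. N is the centroid of triangle UGL ⇒ N = (-1/3, 2)
2. With GS:SU = r, write λ = r/(r+1) so S = G + λ·(U−G); S is affine-linear in λ
Every point depending on S is an affine combination of S and λ-independent points, so each such coordinate is linear in λ; the λ² term in each signed area is a multiple of (U−G)×(U−G) = 0, so 2·[SNR] and 2·[UNL] are each linear in λ. Evaluating at λ=0 and λ=1:
  2·[SNR] = 5/3·λ + 1/3,   2·[UNL] = -2/3
So [SNR]:[UNL] = (5/3·λ + 1/3) / (-2/3). Setting this equal to 7:
  5/3·λ + 1/3 = 7·(-2/3)  ⇒  λ = -3
Then r = λ/(1−λ) = (-3)/(4) = -3/4. Check: with r = -3/4, S = (-3, 4) and [SNR]:[UNL] = 7 as required.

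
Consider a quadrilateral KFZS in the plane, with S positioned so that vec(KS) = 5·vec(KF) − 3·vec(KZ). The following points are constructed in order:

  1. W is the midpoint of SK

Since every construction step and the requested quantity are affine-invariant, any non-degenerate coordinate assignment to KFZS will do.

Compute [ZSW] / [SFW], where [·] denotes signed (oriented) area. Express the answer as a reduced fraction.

[ZSW]:[SFW] = -5/3

Assign K = (0, 0), F = (1, 0), Z = (0, 1), S = (5, -3) — the answer is frame-independent, so this choice is without loss of generality.
1. W is the midpoint of SK ⇒ W = (5/2, -3/2)
2·[ZSW] = -5/2, 2·[SFW] = 3/2
[ZSW]:[SFW] = -5/2:3/2 = -5/3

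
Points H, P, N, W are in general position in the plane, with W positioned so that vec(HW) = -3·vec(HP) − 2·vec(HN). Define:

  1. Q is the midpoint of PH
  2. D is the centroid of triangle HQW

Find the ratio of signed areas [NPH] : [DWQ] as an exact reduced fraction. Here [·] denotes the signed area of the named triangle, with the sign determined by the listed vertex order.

[NPH]:[DWQ] = -3

Work in coordinates with H = (0, 0), P = (1, 0), N = (0, 1), W = (-3, -2).
1. Q is the midpoint of PH ⇒ Q = (1/2, 0)
2. D is the centroid of triangle HQW ⇒ D = (-5/6, -2/3)
2·[NPH] = -1, 2·[DWQ] = 1/3
[NPH]:[DWQ] = -1:1/3 = -3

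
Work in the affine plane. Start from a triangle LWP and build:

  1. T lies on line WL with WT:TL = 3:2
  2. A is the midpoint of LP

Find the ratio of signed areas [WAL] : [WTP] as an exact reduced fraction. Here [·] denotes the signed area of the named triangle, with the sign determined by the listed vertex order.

[WAL]:[WTP] = -5/6

Set L = (0, 0), W = (1, 0), P = (0, 1); any affine frame gives the same invariant.
1. T lies on line WL with WT:TL = 3:2 ⇒ T = (2/5, 0)
2. A is the midpoint of LP ⇒ A = (0, 1/2)
2·[WAL] = 1/2, 2·[WTP] = -3/5
[WAL]:[WTP] = 1/2:-3/5 = -5/6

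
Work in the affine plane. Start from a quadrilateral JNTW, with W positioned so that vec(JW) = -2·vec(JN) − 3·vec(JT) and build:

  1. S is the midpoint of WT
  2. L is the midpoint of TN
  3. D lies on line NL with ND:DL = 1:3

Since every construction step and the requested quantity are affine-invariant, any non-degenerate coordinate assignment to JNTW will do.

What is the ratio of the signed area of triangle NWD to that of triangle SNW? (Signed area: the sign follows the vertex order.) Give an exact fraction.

[NWD]:[SNW] = 1/4

Work in coordinates with J = (0, 0), N = (1, 0), T = (0, 1), W = (-2, -3).
1. S is the midpoint of WT ⇒ S = (-1, -1)
2. L is the midpoint of TN ⇒ L = (1/2, 1/2)
3. D lies on line NL with ND:DL = 1:3 ⇒ D = (7/8, 1/8)
2·[NWD] = -3/4, 2·[SNW] = -3
[NWD]:[SNW] = -3/4:-3 = 1/4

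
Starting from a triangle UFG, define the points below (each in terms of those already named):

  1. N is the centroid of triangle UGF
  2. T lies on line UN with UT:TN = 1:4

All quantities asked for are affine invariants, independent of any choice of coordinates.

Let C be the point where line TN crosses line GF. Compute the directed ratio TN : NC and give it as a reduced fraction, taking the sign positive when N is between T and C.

TN:NC = 8/5

Set U = (0, 0), F = (1, 0), G = (0, 1); any affine frame gives the same invariant.
1. N is the centroid of triangle UGF ⇒ N = (1/3, 1/3)
2. T lies on line UN with UT:TN = 1:4 ⇒ T = (1/15, 1/15)
line TN meets GF at C = (1/2, 1/2)
N = T + t·(C−T) with t = 8/13, so TN:NC = 8/13:5/13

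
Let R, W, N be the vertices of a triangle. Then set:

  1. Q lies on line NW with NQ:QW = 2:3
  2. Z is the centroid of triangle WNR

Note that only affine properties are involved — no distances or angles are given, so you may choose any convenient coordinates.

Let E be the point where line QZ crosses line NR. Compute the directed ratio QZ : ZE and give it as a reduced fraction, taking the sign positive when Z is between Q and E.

Work in coordinates with R = (0, 0), W = (1, 0), N = (0, 1).
1. Q lies on line NW with NQ:QW = 2:3 ⇒ Q = (2/5, 3/5)
2. Z is the centroid of triangle WNR ⇒ Z = (1/3, 1/3)
line QZ meets NR at E = (0, -1)
Z = Q + t·(E−Q) with t = 1/6, so QZ:ZE = 1/6:5/6

QZ:ZE = 1/5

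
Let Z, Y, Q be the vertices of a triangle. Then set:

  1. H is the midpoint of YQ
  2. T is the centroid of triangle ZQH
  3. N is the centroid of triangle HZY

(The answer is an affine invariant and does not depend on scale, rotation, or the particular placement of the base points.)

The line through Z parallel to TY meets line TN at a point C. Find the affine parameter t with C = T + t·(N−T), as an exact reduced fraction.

t = 9/2

Work in coordinates with Z = (0, 0), Y = (1, 0), Q = (0, 1).
1. H is the midpoint of YQ ⇒ H = (1/2, 1/2)
2. T is the centroid of triangle ZQH ⇒ T = (1/6, 1/2)
3. N is the centroid of triangle HZY ⇒ N = (1/2, 1/6)
through Z parallel to TY: direction (5/6, -1/2); meets TN at C = (5/3, -1)
C = T + t·(N−T) with t = 9/2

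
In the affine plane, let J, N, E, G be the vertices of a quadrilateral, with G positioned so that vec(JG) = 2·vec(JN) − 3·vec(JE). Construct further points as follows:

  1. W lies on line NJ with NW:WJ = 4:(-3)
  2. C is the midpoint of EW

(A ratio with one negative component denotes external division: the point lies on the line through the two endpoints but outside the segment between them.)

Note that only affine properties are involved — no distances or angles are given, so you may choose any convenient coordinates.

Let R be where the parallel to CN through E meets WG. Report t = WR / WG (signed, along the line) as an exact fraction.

Set J = (0, 0), N = (1, 0), E = (0, 1), G = (2, -3); any affine frame gives the same invariant.
1. W lies on line NJ with NW:WJ = 4:(-3) ⇒ W = (-3, 0)
2. C is the midpoint of EW ⇒ C = (-3/2, 1/2)
through E parallel to CN: direction (5/2, -1/2); meets WG at R = (-7, 12/5)
R = W + t·(G−W) with t = -4/5

t = -4/5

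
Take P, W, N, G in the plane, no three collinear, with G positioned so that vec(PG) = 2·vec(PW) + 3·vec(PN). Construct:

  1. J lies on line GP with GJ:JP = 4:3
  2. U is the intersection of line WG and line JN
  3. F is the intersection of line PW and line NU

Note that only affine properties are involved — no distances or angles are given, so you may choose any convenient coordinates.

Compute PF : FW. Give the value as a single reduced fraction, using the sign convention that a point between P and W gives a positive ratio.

Work in coordinates with P = (0, 0), W = (1, 0), N = (0, 1), G = (2, 3).
1. J lies on line GP with GJ:JP = 4:3 ⇒ J = (6/7, 9/7)
2. U is the intersection of line WG and line JN ⇒ U = (3/2, 3/2)
3. F is the intersection of line PW and line NU ⇒ F = (-3, 0)
F = P + t·(W−P) with t = -3, so PF:FW = t:(1−t) = -3:4

PF:FW = -3/4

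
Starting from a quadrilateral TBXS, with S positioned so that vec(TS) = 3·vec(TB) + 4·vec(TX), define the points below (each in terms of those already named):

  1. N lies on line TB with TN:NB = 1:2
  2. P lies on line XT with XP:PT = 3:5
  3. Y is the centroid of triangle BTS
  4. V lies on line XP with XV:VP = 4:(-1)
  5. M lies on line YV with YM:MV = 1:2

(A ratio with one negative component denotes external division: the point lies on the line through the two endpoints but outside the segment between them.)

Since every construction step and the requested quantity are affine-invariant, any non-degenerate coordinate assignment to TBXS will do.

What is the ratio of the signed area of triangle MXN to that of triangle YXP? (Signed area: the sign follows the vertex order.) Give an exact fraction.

[MXN]:[YXP] = 49/27

Choose coordinates T = (0, 0), B = (1, 0), X = (0, 1), S = (3, 4).
1. N lies on line TB with TN:NB = 1:2 ⇒ N = (1/3, 0)
2. P lies on line XT with XP:PT = 3:5 ⇒ P = (0, 5/8)
3. Y is the centroid of triangle BTS ⇒ Y = (4/3, 4/3)
4. V lies on line XP with XV:VP = 4:(-1) ⇒ V = (0, 1/2)
5. M lies on line YV with YM:MV = 1:2 ⇒ M = (8/9, 19/18)
2·[MXN] = 49/54, 2·[YXP] = 1/2
[MXN]:[YXP] = 49/54:1/2 = 49/27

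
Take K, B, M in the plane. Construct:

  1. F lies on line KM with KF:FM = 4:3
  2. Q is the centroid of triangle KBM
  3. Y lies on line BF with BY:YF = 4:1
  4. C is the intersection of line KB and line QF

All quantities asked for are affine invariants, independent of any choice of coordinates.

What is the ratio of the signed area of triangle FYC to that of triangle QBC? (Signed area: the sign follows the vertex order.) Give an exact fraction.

[FYC]:[QBC] = 12/35

Assign K = (0, 0), B = (1, 0), M = (0, 1) — the answer is frame-independent, so this choice is without loss of generality.
1. F lies on line KM with KF:FM = 4:3 ⇒ F = (0, 4/7)
2. Q is the centroid of triangle KBM ⇒ Q = (1/3, 1/3)
3. Y lies on line BF with BY:YF = 4:1 ⇒ Y = (1/5, 16/35)
4. C is the intersection of line KB and line QF ⇒ C = (4/5, 0)
2·[FYC] = -4/175, 2·[QBC] = -1/15
[FYC]:[QBC] = -4/175:-1/15 = 12/35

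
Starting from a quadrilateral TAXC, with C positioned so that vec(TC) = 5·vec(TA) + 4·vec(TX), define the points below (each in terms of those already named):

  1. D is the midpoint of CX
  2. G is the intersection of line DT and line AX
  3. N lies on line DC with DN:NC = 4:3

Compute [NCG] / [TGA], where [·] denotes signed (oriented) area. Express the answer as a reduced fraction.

[NCG]:[TGA] = 12/7

Assign T = (0, 0), A = (1, 0), X = (0, 1), C = (5, 4) — the answer is frame-independent, so this choice is without loss of generality.
1. D is the midpoint of CX ⇒ D = (5/2, 5/2)
2. G is the intersection of line DT and line AX ⇒ G = (1/2, 1/2)
3. N lies on line DC with DN:NC = 4:3 ⇒ N = (55/14, 47/14)
2·[NCG] = -6/7, 2·[TGA] = -1/2
[NCG]:[TGA] = -6/7:-1/2 = 12/7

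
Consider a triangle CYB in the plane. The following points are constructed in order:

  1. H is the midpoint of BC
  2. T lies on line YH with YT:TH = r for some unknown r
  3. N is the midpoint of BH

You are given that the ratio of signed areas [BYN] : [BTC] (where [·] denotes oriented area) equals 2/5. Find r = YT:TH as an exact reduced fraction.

r = 3/5

Set C = (0, 0), Y = (1, 0), B = (0, 1); any affine frame gives the same invariant.
1. H is the midpoint of BC ⇒ H = (0, 1/2)
2. With YT:TH = r, write λ = r/(r+1) so T = Y + λ·(H−Y); T is affine-linear in λ
3. N is the midpoint of BH ⇒ N = (0, 3/4)
Every point depending on T is an affine combination of T and λ-independent points, so each such coordinate is linear in λ; the λ² term in each signed area is a multiple of (H−Y)×(H−Y) = 0, so 2·[BYN] and 2·[BTC] are each linear in λ. Evaluating at λ=0 and λ=1:
  2·[BYN] = -1/4,   2·[BTC] = λ − 1
So [BYN]:[BTC] = (-1/4) / (λ − 1). Setting this equal to 2/5:
  -1/4 = 2/5·(λ − 1)  ⇒  λ = 3/8
Then r = λ/(1−λ) = (3/8)/(5/8) = 3/5. Check: with r = 3/5, T = (5/8, 3/16) and [BYN]:[BTC] = 2/5 as required.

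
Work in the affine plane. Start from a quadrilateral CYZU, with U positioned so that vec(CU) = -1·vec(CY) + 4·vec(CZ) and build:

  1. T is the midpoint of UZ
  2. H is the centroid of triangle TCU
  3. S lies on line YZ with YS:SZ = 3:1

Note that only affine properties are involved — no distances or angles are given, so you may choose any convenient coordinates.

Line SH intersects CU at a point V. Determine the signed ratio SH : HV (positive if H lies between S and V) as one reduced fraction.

SH:HV = 19/2

Choose coordinates C = (0, 0), Y = (1, 0), Z = (0, 1), U = (-1, 4).
1. T is the midpoint of UZ ⇒ T = (-1/2, 5/2)
2. H is the centroid of triangle TCU ⇒ H = (-1/2, 13/6)
3. S lies on line YZ with YS:SZ = 3:1 ⇒ S = (1/4, 3/4)
line SH meets CU at V = (-11/19, 44/19)
H = S + t·(V−S) with t = 19/21, so SH:HV = 19/21:2/21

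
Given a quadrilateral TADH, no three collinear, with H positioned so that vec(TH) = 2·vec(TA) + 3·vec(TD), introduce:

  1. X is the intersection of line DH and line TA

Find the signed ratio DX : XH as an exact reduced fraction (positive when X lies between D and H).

Choose coordinates T = (0, 0), A = (1, 0), D = (0, 1), H = (2, 3).
1. X is the intersection of line DH and line TA ⇒ X = (-1, 0)
X = D + t·(H−D) with t = -1/2, so DX:XH = t:(1−t) = -1/2:3/2

DX:XH = -1/3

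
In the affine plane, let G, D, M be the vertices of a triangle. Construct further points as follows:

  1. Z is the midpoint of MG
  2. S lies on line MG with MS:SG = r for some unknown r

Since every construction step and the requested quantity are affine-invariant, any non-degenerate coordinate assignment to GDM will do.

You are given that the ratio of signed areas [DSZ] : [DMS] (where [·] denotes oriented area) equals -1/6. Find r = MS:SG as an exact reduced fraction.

Set G = (0, 0), D = (1, 0), M = (0, 1); any affine frame gives the same invariant.
1. Z is the midpoint of MG ⇒ Z = (0, 1/2)
2. With MS:SG = r, write λ = r/(r+1) so S = M + λ·(G−M); S is affine-linear in λ
Every point depending on S is an affine combination of S and λ-independent points, so each such coordinate is linear in λ; the λ² term in each signed area is a multiple of (G−M)×(G−M) = 0, so 2·[DSZ] and 2·[DMS] are each linear in λ. Evaluating at λ=0 and λ=1:
  2·[DSZ] = −λ + 1/2,   2·[DMS] = λ
So [DSZ]:[DMS] = (−λ + 1/2) / (λ). Setting this equal to -1/6:
  −λ + 1/2 = -1/6·(λ)  ⇒  λ = 3/5
Then r = λ/(1−λ) = (3/5)/(2/5) = 3/2. Check: with r = 3/2, S = (0, 2/5) and [DSZ]:[DMS] = -1/6 as required.

r = 3/2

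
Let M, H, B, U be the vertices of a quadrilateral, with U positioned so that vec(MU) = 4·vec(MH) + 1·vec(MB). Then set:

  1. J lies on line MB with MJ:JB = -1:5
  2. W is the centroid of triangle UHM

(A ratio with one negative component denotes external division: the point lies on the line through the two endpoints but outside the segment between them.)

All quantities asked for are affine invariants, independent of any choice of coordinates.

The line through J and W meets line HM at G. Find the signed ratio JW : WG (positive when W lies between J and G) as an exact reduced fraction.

Set M = (0, 0), H = (1, 0), B = (0, 1), U = (4, 1); any affine frame gives the same invariant.
1. J lies on line MB with MJ:JB = -1:5 ⇒ J = (0, -1/4)
2. W is the centroid of triangle UHM ⇒ W = (5/3, 1/3)
line JW meets HM at G = (5/7, 0)
W = J + t·(G−J) with t = 7/3, so JW:WG = 7/3:-4/3

JW:WG = -7/4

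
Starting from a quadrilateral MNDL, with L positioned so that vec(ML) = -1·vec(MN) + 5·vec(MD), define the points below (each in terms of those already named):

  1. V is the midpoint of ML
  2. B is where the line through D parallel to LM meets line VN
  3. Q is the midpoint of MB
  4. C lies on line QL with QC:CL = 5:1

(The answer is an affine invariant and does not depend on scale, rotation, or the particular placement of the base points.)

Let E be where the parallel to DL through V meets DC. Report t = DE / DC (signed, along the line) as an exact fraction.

Choose coordinates M = (0, 0), N = (1, 0), D = (0, 1), L = (-1, 5).
1. V is the midpoint of ML ⇒ V = (-1/2, 5/2)
2. B is where the line through D parallel to LM meets line VN ⇒ B = (-1/5, 2)
3. Q is the midpoint of MB ⇒ Q = (-1/10, 1)
4. C lies on line QL with QC:CL = 5:1 ⇒ C = (-17/20, 13/3)
through V parallel to DL: direction (-1, 4); meets DC at E = (-51/8, 26)
E = D + t·(C−D) with t = 15/2

t = 15/2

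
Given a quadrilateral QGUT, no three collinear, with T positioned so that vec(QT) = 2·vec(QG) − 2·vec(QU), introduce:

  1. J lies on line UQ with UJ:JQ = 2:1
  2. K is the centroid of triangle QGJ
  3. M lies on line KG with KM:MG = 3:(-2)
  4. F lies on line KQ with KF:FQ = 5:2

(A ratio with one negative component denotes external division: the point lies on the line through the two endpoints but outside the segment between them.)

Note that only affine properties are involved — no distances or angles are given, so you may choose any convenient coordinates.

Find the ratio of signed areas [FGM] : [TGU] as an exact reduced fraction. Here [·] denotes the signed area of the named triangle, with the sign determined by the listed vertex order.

Choose coordinates Q = (0, 0), G = (1, 0), U = (0, 1), T = (2, -2).
1. J lies on line UQ with UJ:JQ = 2:1 ⇒ J = (0, 1/3)
2. K is the centroid of triangle QGJ ⇒ K = (1/3, 1/9)
3. M lies on line KG with KM:MG = 3:(-2) ⇒ M = (7/3, -2/9)
4. F lies on line KQ with KF:FQ = 5:2 ⇒ F = (2/21, 2/63)
2·[FGM] = -10/63, 2·[TGU] = 1
[FGM]:[TGU] = -10/63:1 = -10/63

[FGM]:[TGU] = -10/63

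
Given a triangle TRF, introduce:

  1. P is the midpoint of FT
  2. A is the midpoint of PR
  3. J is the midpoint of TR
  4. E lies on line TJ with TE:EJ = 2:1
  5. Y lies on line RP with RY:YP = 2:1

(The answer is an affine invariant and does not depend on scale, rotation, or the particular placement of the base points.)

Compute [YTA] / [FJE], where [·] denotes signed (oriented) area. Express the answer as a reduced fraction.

Set T = (0, 0), R = (1, 0), F = (0, 1); any affine frame gives the same invariant.
1. P is the midpoint of FT ⇒ P = (0, 1/2)
2. A is the midpoint of PR ⇒ A = (1/2, 1/4)
3. J is the midpoint of TR ⇒ J = (1/2, 0)
4. E lies on line TJ with TE:EJ = 2:1 ⇒ E = (1/3, 0)
5. Y lies on line RP with RY:YP = 2:1 ⇒ Y = (1/3, 1/3)
2·[YTA] = 1/12, 2·[FJE] = -1/6
[YTA]:[FJE] = 1/12:-1/6 = -1/2

[YTA]:[FJE] = -1/2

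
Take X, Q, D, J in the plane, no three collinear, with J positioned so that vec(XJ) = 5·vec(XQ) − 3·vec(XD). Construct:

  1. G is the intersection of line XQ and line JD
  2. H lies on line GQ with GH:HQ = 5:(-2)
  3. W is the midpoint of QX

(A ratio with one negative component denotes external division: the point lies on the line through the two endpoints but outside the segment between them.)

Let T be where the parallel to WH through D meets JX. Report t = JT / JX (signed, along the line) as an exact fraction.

Set X = (0, 0), Q = (1, 0), D = (0, 1), J = (5, -3); any affine frame gives the same invariant.
1. G is the intersection of line XQ and line JD ⇒ G = (5/4, 0)
2. H lies on line GQ with GH:HQ = 5:(-2) ⇒ H = (5/6, 0)
3. W is the midpoint of QX ⇒ W = (1/2, 0)
through D parallel to WH: direction (1/3, 0); meets JX at T = (-5/3, 1)
T = J + t·(X−J) with t = 4/3

t = 4/3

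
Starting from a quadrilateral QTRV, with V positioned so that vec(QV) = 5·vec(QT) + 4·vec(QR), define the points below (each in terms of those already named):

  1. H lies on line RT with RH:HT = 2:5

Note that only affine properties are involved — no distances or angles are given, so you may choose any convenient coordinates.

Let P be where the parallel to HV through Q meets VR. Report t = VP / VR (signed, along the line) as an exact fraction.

Assign Q = (0, 0), T = (1, 0), R = (0, 1), V = (5, 4) — the answer is frame-independent, so this choice is without loss of generality.
1. H lies on line RT with RH:HT = 2:5 ⇒ H = (2/7, 5/7)
through Q parallel to HV: direction (33/7, 23/7); meets VR at P = (165/16, 115/16)
P = V + t·(R−V) with t = -17/16

t = -17/16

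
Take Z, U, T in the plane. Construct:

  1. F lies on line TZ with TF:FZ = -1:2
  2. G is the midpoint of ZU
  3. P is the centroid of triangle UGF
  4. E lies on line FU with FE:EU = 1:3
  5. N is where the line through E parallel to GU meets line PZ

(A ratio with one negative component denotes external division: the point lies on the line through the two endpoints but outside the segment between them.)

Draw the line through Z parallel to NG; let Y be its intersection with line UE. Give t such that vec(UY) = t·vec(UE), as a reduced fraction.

Assign Z = (0, 0), U = (1, 0), T = (0, 1) — the answer is frame-independent, so this choice is without loss of generality.
1. F lies on line TZ with TF:FZ = -1:2 ⇒ F = (0, 2)
2. G is the midpoint of ZU ⇒ G = (1/2, 0)
3. P is the centroid of triangle UGF ⇒ P = (1/2, 2/3)
4. E lies on line FU with FE:EU = 1:3 ⇒ E = (1/4, 3/2)
5. N is where the line through E parallel to GU meets line PZ ⇒ N = (9/8, 3/2)
through Z parallel to NG: direction (-5/8, -3/2); meets UE at Y = (5/11, 12/11)
Y = U + t·(E−U) with t = 8/11

t = 8/11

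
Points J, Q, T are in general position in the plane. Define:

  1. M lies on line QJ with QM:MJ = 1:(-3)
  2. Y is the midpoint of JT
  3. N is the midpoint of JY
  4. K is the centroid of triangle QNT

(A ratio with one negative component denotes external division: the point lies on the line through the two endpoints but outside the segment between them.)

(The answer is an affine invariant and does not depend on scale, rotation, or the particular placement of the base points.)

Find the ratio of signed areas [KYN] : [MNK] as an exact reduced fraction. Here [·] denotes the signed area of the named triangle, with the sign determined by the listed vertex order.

[KYN]:[MNK] = -1/4

Set J = (0, 0), Q = (1, 0), T = (0, 1); any affine frame gives the same invariant.
1. M lies on line QJ with QM:MJ = 1:(-3) ⇒ M = (3/2, 0)
2. Y is the midpoint of JT ⇒ Y = (0, 1/2)
3. N is the midpoint of JY ⇒ N = (0, 1/4)
4. K is the centroid of triangle QNT ⇒ K = (1/3, 5/12)
2·[KYN] = 1/12, 2·[MNK] = -1/3
[KYN]:[MNK] = 1/12:-1/3 = -1/4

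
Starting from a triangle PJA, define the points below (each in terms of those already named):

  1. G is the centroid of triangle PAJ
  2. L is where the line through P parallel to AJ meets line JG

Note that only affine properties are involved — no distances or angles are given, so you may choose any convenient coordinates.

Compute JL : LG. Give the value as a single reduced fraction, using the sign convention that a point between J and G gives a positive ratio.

JL:LG = -3/2

Set P = (0, 0), J = (1, 0), A = (0, 1); any affine frame gives the same invariant.
1. G is the centroid of triangle PAJ ⇒ G = (1/3, 1/3)
2. L is where the line through P parallel to AJ meets line JG ⇒ L = (-1, 1)
L = J + t·(G−J) with t = 3, so JL:LG = t:(1−t) = 3:-2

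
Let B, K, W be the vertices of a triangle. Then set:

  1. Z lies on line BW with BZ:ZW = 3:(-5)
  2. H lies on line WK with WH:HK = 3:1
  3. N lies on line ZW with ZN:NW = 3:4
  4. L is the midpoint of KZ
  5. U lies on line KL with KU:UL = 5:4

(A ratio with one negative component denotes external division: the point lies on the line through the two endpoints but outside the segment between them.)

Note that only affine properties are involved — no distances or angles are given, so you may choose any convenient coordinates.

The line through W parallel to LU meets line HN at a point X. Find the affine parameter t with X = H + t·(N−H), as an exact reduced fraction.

t = 21/5

Work in coordinates with B = (0, 0), K = (1, 0), W = (0, 1).
1. Z lies on line BW with BZ:ZW = 3:(-5) ⇒ Z = (0, -3/2)
2. H lies on line WK with WH:HK = 3:1 ⇒ H = (3/4, 1/4)
3. N lies on line ZW with ZN:NW = 3:4 ⇒ N = (0, -3/7)
4. L is the midpoint of KZ ⇒ L = (1/2, -3/4)
5. U lies on line KL with KU:UL = 5:4 ⇒ U = (13/18, -5/12)
through W parallel to LU: direction (2/9, 1/3); meets HN at X = (-12/5, -13/5)
X = H + t·(N−H) with t = 21/5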